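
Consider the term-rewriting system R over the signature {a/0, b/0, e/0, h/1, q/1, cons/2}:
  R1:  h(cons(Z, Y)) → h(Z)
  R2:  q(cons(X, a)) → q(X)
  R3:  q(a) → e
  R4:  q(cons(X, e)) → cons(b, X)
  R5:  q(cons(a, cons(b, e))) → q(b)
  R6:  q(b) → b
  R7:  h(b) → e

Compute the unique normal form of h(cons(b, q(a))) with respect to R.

1. h(cons(b, q(a)))  →  h(b)   [R1 at ε]
2. h(b)  →  e   [R7 at ε]

e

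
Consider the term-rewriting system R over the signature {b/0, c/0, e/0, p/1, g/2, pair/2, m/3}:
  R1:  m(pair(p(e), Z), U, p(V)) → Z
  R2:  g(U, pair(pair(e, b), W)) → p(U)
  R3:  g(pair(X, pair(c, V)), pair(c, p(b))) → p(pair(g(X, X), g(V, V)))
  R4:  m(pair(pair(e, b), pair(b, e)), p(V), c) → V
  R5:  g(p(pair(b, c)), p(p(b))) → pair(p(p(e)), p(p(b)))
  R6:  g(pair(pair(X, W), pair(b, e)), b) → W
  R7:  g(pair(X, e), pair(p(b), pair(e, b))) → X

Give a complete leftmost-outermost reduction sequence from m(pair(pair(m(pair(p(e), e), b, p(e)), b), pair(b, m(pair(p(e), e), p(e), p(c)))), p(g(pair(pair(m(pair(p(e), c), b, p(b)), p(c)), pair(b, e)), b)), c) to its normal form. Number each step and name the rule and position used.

1. m(pair(pair(m(pair(p(e), e), b, p(e)), b), pair(b, m(pair(p(e), e), p(e), p(c)))), p(g(pair(pair(m(pair(p(e), c), b, p(b)), p(c)), pair(b, e)), b)), c)  →  m(pair(pair(e, b), pair(b, m(pair(p(e), e), p(e), p(c)))), p(g(pair(pair(m(pair(p(e), c), b, p(b)), p(c)), pair(b, e)), b)), c)   [R1 at 1.1.1]
2. m(pair(pair(e, b), pair(b, m(pair(p(e), e), p(e), p(c)))), p(g(pair(pair(m(pair(p(e), c), b, p(b)), p(c)), pair(b, e)), b)), c)  →  m(pair(pair(e, b), pair(b, e)), p(g(pair(pair(m(pair(p(e), c), b, p(b)), p(c)), pair(b, e)), b)), c)   [R1 at 1.2.2]
3. m(pair(pair(e, b), pair(b, e)), p(g(pair(pair(m(pair(p(e), c), b, p(b)), p(c)), pair(b, e)), b)), c)  →  g(pair(pair(m(pair(p(e), c), b, p(b)), p(c)), pair(b, e)), b)   [R4 at ε]
4. g(pair(pair(m(pair(p(e), c), b, p(b)), p(c)), pair(b, e)), b)  →  p(c)   [R6 at ε]

p(c)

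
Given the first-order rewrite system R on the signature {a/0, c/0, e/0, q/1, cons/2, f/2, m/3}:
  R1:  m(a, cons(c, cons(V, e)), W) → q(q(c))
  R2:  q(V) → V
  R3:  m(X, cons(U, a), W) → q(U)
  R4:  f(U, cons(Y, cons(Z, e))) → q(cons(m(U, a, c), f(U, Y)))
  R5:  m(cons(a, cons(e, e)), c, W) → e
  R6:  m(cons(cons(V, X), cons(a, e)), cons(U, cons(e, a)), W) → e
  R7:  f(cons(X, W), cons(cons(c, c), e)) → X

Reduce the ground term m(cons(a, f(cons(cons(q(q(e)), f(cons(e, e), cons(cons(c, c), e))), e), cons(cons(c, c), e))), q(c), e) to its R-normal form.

1. m(cons(a, f(cons(cons(q(q(e)), f(cons(e, e), cons(cons(c, c), e))), e), cons(cons(c, c), e))), q(c), e)  →  m(cons(a, cons(q(q(e)), f(cons(e, e), cons(cons(c, c), e)))), q(c), e)   [R7 at 1.2]
2. m(cons(a, cons(q(q(e)), f(cons(e, e), cons(cons(c, c), e)))), q(c), e)  →  m(cons(a, cons(q(e), f(cons(e, e), cons(cons(c, c), e)))), q(c), e)   [R2 at 1.2.1]
3. m(cons(a, cons(q(e), f(cons(e, e), cons(cons(c, c), e)))), q(c), e)  →  m(cons(a, cons(e, f(cons(e, e), cons(cons(c, c), e)))), q(c), e)   [R2 at 1.2.1]
4. m(cons(a, cons(e, f(cons(e, e), cons(cons(c, c), e)))), q(c), e)  →  m(cons(a, cons(e, e)), q(c), e)   [R7 at 1.2.2]
5. m(cons(a, cons(e, e)), q(c), e)  →  m(cons(a, cons(e, e)), c, e)   [R2 at 2]
6. m(cons(a, cons(e, e)), c, e)  →  e   [R5 at ε]

e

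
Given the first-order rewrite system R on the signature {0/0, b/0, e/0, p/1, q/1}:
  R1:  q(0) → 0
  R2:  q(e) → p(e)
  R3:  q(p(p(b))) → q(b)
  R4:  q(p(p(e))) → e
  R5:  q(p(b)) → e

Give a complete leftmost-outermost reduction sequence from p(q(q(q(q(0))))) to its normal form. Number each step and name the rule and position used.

p(0)

1. p(q(q(q(q(0)))))  →  p(q(q(q(0))))   [R1 at 1.1.1.1]
2. p(q(q(q(0))))  →  p(q(q(0)))   [R1 at 1.1.1]
3. p(q(q(0)))  →  p(q(0))   [R1 at 1.1]
4. p(q(0))  →  p(0)   [R1 at 1]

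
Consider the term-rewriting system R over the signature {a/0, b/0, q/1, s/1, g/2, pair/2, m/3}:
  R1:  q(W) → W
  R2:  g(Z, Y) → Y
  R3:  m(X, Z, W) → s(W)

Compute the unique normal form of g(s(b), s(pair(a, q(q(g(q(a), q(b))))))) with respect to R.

1. g(s(b), s(pair(a, q(q(g(q(a), q(b)))))))  →  s(pair(a, q(q(g(q(a), q(b))))))   [R2 at ε]
2. s(pair(a, q(q(g(q(a), q(b))))))  →  s(pair(a, q(g(q(a), q(b)))))   [R1 at 1.2]
3. s(pair(a, q(g(q(a), q(b)))))  →  s(pair(a, g(q(a), q(b))))   [R1 at 1.2]
4. s(pair(a, g(q(a), q(b))))  →  s(pair(a, q(b)))   [R2 at 1.2]
5. s(pair(a, q(b)))  →  s(pair(a, b))   [R1 at 1.2]

s(pair(a, b))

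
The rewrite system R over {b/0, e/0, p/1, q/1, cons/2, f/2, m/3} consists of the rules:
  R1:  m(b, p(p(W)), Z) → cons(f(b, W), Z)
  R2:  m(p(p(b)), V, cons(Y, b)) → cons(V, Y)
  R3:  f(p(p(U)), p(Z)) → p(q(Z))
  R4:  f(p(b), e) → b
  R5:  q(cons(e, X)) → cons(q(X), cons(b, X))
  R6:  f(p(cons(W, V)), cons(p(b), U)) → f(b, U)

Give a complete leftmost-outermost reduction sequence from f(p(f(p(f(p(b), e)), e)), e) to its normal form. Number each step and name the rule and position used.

1. f(p(f(p(f(p(b), e)), e)), e)  →  f(p(f(p(b), e)), e)   [R4 at 1.1.1.1]
2. f(p(f(p(b), e)), e)  →  f(p(b), e)   [R4 at 1.1]
3. f(p(b), e)  →  b   [R4 at ε]

b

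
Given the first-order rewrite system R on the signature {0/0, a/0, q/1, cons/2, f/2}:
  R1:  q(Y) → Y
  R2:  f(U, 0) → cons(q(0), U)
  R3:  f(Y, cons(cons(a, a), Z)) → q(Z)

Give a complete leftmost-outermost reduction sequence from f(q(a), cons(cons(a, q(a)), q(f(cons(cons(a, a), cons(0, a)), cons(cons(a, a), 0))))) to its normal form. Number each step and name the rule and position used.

0

1. f(q(a), cons(cons(a, q(a)), q(f(cons(cons(a, a), cons(0, a)), cons(cons(a, a), 0)))))  →  f(a, cons(cons(a, q(a)), q(f(cons(cons(a, a), cons(0, a)), cons(cons(a, a), 0)))))   [R1 at 1]
2. f(a, cons(cons(a, q(a)), q(f(cons(cons(a, a), cons(0, a)), cons(cons(a, a), 0)))))  →  f(a, cons(cons(a, a), q(f(cons(cons(a, a), cons(0, a)), cons(cons(a, a), 0)))))   [R1 at 2.1.2]
3. f(a, cons(cons(a, a), q(f(cons(cons(a, a), cons(0, a)), cons(cons(a, a), 0)))))  →  q(q(f(cons(cons(a, a), cons(0, a)), cons(cons(a, a), 0))))   [R3 at ε]
4. q(q(f(cons(cons(a, a), cons(0, a)), cons(cons(a, a), 0))))  →  q(f(cons(cons(a, a), cons(0, a)), cons(cons(a, a), 0)))   [R1 at ε]
5. q(f(cons(cons(a, a), cons(0, a)), cons(cons(a, a), 0)))  →  f(cons(cons(a, a), cons(0, a)), cons(cons(a, a), 0))   [R1 at ε]
6. f(cons(cons(a, a), cons(0, a)), cons(cons(a, a), 0))  →  q(0)   [R3 at ε]
7. q(0)  →  0   [R1 at ε]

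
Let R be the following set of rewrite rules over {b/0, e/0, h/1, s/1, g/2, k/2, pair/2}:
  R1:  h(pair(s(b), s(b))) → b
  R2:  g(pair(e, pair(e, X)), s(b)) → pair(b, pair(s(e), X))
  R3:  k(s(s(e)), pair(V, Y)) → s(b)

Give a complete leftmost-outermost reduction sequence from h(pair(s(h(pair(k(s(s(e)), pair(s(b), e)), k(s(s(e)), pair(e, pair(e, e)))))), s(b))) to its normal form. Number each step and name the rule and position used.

1. h(pair(s(h(pair(k(s(s(e)), pair(s(b), e)), k(s(s(e)), pair(e, pair(e, e)))))), s(b)))  →  h(pair(s(h(pair(s(b), k(s(s(e)), pair(e, pair(e, e)))))), s(b)))   [R3 at 1.1.1.1.1]
2. h(pair(s(h(pair(s(b), k(s(s(e)), pair(e, pair(e, e)))))), s(b)))  →  h(pair(s(h(pair(s(b), s(b)))), s(b)))   [R3 at 1.1.1.1.2]
3. h(pair(s(h(pair(s(b), s(b)))), s(b)))  →  h(pair(s(b), s(b)))   [R1 at 1.1.1]
4. h(pair(s(b), s(b)))  →  b   [R1 at ε]

b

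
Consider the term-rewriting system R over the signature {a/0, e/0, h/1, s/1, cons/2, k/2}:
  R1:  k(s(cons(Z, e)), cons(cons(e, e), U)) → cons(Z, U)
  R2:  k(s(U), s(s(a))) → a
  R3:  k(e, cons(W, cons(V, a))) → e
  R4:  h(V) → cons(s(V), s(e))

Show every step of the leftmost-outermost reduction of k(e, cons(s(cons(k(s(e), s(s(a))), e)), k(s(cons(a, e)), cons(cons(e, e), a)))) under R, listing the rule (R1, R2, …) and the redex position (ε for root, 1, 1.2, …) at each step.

1. k(e, cons(s(cons(k(s(e), s(s(a))), e)), k(s(cons(a, e)), cons(cons(e, e), a))))  →  k(e, cons(s(cons(a, e)), k(s(cons(a, e)), cons(cons(e, e), a))))   [R2 at 2.1.1.1]
2. k(e, cons(s(cons(a, e)), k(s(cons(a, e)), cons(cons(e, e), a))))  →  k(e, cons(s(cons(a, e)), cons(a, a)))   [R1 at 2.2]
3. k(e, cons(s(cons(a, e)), cons(a, a)))  →  e   [R3 at ε]

e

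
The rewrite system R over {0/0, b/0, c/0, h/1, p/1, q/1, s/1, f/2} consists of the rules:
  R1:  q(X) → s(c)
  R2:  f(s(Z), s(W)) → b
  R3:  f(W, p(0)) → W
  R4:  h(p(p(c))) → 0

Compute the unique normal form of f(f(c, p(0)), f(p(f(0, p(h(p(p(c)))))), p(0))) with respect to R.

1. f(f(c, p(0)), f(p(f(0, p(h(p(p(c)))))), p(0)))  →  f(c, f(p(f(0, p(h(p(p(c)))))), p(0)))   [R3 at 1]
2. f(c, f(p(f(0, p(h(p(p(c)))))), p(0)))  →  f(c, p(f(0, p(h(p(p(c)))))))   [R3 at 2]
3. f(c, p(f(0, p(h(p(p(c)))))))  →  f(c, p(f(0, p(0))))   [R4 at 2.1.2.1]
4. f(c, p(f(0, p(0))))  →  f(c, p(0))   [R3 at 2.1]
5. f(c, p(0))  →  c   [R3 at ε]

c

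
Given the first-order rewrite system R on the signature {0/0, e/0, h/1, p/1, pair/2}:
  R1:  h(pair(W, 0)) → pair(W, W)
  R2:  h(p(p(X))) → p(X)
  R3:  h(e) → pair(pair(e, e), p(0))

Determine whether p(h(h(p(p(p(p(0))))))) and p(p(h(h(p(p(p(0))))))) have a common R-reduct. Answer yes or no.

yes — NF(t₁) = p(p(p(0))), NF(t₂) = p(p(p(0)))

Reduce t₁ = p(h(h(p(p(p(p(0))))))):
1. p(h(h(p(p(p(p(0)))))))  →  p(h(p(p(p(0)))))   [R2 at 1.1]
2. p(h(p(p(p(0)))))  →  p(p(p(0)))   [R2 at 1]

Reduce t₂ = p(p(h(h(p(p(p(0))))))):
1. p(p(h(h(p(p(p(0)))))))  →  p(p(h(p(p(0)))))   [R2 at 1.1.1]
2. p(p(h(p(p(0)))))  →  p(p(p(0)))   [R2 at 1.1]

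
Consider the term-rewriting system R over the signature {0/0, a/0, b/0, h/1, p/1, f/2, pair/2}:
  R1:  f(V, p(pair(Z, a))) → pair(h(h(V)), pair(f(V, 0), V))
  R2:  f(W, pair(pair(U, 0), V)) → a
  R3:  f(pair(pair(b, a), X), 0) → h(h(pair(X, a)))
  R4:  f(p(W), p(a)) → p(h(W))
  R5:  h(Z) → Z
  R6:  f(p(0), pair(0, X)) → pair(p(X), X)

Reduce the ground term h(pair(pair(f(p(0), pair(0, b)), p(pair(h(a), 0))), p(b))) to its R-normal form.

1. h(pair(pair(f(p(0), pair(0, b)), p(pair(h(a), 0))), p(b)))  →  pair(pair(f(p(0), pair(0, b)), p(pair(h(a), 0))), p(b))   [R5 at ε]
2. pair(pair(f(p(0), pair(0, b)), p(pair(h(a), 0))), p(b))  →  pair(pair(pair(p(b), b), p(pair(h(a), 0))), p(b))   [R6 at 1.1]
3. pair(pair(pair(p(b), b), p(pair(h(a), 0))), p(b))  →  pair(pair(pair(p(b), b), p(pair(a, 0))), p(b))   [R5 at 1.2.1.1]

pair(pair(pair(p(b), b), p(pair(a, 0))), p(b))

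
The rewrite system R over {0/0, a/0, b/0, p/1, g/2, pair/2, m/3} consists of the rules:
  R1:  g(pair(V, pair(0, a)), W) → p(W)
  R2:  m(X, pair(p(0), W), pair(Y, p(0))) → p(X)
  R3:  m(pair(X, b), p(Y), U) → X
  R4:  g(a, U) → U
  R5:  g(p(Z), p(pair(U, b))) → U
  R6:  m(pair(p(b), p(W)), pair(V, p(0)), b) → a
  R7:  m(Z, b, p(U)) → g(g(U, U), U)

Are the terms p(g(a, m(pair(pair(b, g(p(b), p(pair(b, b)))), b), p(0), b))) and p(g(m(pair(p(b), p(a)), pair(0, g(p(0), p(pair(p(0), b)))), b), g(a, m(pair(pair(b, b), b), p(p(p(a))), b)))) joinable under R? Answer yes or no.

Reduce t₁ = p(g(a, m(pair(pair(b, g(p(b), p(pair(b, b)))), b), p(0), b))):
1. p(g(a, m(pair(pair(b, g(p(b), p(pair(b, b)))), b), p(0), b)))  →  p(m(pair(pair(b, g(p(b), p(pair(b, b)))), b), p(0), b))   [R4 at 1]
2. p(m(pair(pair(b, g(p(b), p(pair(b, b)))), b), p(0), b))  →  p(pair(b, g(p(b), p(pair(b, b)))))   [R3 at 1]
3. p(pair(b, g(p(b), p(pair(b, b)))))  →  p(pair(b, b))   [R5 at 1.2]

Reduce t₂ = p(g(m(pair(p(b), p(a)), pair(0, g(p(0), p(pair(p(0), b)))), b), g(a, m(pair(pair(b, b), b), p(p(p(a))), b)))):
1. p(g(m(pair(p(b), p(a)), pair(0, g(p(0), p(pair(p(0), b)))), b), g(a, m(pair(pair(b, b), b), p(p(p(a))), b))))  →  p(g(m(pair(p(b), p(a)), pair(0, p(0)), b), g(a, m(pair(pair(b, b), b), p(p(p(a))), b))))   [R5 at 1.1.2.2]
2. p(g(m(pair(p(b), p(a)), pair(0, p(0)), b), g(a, m(pair(pair(b, b), b), p(p(p(a))), b))))  →  p(g(a, g(a, m(pair(pair(b, b), b), p(p(p(a))), b))))   [R6 at 1.1]
3. p(g(a, g(a, m(pair(pair(b, b), b), p(p(p(a))), b))))  →  p(g(a, m(pair(pair(b, b), b), p(p(p(a))), b)))   [R4 at 1]
4. p(g(a, m(pair(pair(b, b), b), p(p(p(a))), b)))  →  p(m(pair(pair(b, b), b), p(p(p(a))), b))   [R4 at 1]
5. p(m(pair(pair(b, b), b), p(p(p(a))), b))  →  p(pair(b, b))   [R3 at 1]

yes — NF(t₁) = p(pair(b, b)), NF(t₂) = p(pair(b, b))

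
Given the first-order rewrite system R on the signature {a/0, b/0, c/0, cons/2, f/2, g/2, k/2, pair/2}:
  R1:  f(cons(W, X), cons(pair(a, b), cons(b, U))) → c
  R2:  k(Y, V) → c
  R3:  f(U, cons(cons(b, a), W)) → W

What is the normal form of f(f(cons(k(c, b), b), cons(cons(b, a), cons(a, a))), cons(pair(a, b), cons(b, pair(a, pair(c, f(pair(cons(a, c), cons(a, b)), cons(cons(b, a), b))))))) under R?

c

1. f(f(cons(k(c, b), b), cons(cons(b, a), cons(a, a))), cons(pair(a, b), cons(b, pair(a, pair(c, f(pair(cons(a, c), cons(a, b)), cons(cons(b, a), b)))))))  →  f(cons(a, a), cons(pair(a, b), cons(b, pair(a, pair(c, f(pair(cons(a, c), cons(a, b)), cons(cons(b, a), b)))))))   [R3 at 1]
2. f(cons(a, a), cons(pair(a, b), cons(b, pair(a, pair(c, f(pair(cons(a, c), cons(a, b)), cons(cons(b, a), b)))))))  →  c   [R1 at ε]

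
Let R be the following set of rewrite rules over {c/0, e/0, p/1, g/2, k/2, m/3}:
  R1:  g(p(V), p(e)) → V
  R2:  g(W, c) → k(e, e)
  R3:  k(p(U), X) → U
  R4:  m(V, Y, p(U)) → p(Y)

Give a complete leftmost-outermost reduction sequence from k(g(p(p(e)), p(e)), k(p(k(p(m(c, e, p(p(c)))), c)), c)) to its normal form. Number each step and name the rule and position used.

e

1. k(g(p(p(e)), p(e)), k(p(k(p(m(c, e, p(p(c)))), c)), c))  →  k(p(e), k(p(k(p(m(c, e, p(p(c)))), c)), c))   [R1 at 1]
2. k(p(e), k(p(k(p(m(c, e, p(p(c)))), c)), c))  →  e   [R3 at ε]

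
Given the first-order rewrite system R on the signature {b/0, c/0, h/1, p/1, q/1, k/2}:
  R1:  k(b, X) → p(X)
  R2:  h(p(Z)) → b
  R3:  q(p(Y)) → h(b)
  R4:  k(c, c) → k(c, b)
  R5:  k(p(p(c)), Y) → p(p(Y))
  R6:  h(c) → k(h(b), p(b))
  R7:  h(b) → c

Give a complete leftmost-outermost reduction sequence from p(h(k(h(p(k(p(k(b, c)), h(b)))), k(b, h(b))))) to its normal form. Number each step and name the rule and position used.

1. p(h(k(h(p(k(p(k(b, c)), h(b)))), k(b, h(b)))))  →  p(h(k(b, k(b, h(b)))))   [R2 at 1.1.1]
2. p(h(k(b, k(b, h(b)))))  →  p(h(p(k(b, h(b)))))   [R1 at 1.1]
3. p(h(p(k(b, h(b)))))  →  p(b)   [R2 at 1]

p(b)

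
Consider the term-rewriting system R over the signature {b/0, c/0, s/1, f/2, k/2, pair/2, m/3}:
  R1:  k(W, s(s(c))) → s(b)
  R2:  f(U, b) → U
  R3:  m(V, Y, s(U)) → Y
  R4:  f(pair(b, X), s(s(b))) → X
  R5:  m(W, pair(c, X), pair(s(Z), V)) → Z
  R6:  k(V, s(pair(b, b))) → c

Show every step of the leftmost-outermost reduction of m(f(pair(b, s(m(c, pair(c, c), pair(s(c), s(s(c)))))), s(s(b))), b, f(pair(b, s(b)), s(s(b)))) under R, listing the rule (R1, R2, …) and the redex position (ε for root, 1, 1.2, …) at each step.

1. m(f(pair(b, s(m(c, pair(c, c), pair(s(c), s(s(c)))))), s(s(b))), b, f(pair(b, s(b)), s(s(b))))  →  m(s(m(c, pair(c, c), pair(s(c), s(s(c))))), b, f(pair(b, s(b)), s(s(b))))   [R4 at 1]
2. m(s(m(c, pair(c, c), pair(s(c), s(s(c))))), b, f(pair(b, s(b)), s(s(b))))  →  m(s(c), b, f(pair(b, s(b)), s(s(b))))   [R5 at 1.1]
3. m(s(c), b, f(pair(b, s(b)), s(s(b))))  →  m(s(c), b, s(b))   [R4 at 3]
4. m(s(c), b, s(b))  →  b   [R3 at ε]

b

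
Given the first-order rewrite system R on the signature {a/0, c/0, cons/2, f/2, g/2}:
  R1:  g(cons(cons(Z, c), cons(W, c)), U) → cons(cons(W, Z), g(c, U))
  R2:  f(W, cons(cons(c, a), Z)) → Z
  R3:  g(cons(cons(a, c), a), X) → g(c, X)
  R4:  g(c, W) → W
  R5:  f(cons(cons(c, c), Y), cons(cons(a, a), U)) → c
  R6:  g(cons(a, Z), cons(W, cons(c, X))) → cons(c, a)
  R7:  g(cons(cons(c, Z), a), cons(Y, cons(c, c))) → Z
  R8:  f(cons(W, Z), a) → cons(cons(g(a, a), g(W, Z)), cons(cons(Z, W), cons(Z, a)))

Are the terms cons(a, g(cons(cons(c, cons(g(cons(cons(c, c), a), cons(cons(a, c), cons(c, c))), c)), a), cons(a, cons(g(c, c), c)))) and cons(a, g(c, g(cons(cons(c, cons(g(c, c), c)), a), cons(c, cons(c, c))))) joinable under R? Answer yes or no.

yes — NF(t₁) = cons(a, cons(c, c)), NF(t₂) = cons(a, cons(c, c))

Reduce t₁ = cons(a, g(cons(cons(c, cons(g(cons(cons(c, c), a), cons(cons(a, c), cons(c, c))), c)), a), cons(a, cons(g(c, c), c)))):
1. cons(a, g(cons(cons(c, cons(g(cons(cons(c, c), a), cons(cons(a, c), cons(c, c))), c)), a), cons(a, cons(g(c, c), c))))  →  cons(a, g(cons(cons(c, cons(c, c)), a), cons(a, cons(g(c, c), c))))   [R7 at 2.1.1.2.1]
2. cons(a, g(cons(cons(c, cons(c, c)), a), cons(a, cons(g(c, c), c))))  →  cons(a, g(cons(cons(c, cons(c, c)), a), cons(a, cons(c, c))))   [R4 at 2.2.2.1]
3. cons(a, g(cons(cons(c, cons(c, c)), a), cons(a, cons(c, c))))  →  cons(a, cons(c, c))   [R7 at 2]

Reduce t₂ = cons(a, g(c, g(cons(cons(c, cons(g(c, c), c)), a), cons(c, cons(c, c))))):
1. cons(a, g(c, g(cons(cons(c, cons(g(c, c), c)), a), cons(c, cons(c, c)))))  →  cons(a, g(cons(cons(c, cons(g(c, c), c)), a), cons(c, cons(c, c))))   [R4 at 2]
2. cons(a, g(cons(cons(c, cons(g(c, c), c)), a), cons(c, cons(c, c))))  →  cons(a, cons(g(c, c), c))   [R7 at 2]
3. cons(a, cons(g(c, c), c))  →  cons(a, cons(c, c))   [R4 at 2.1]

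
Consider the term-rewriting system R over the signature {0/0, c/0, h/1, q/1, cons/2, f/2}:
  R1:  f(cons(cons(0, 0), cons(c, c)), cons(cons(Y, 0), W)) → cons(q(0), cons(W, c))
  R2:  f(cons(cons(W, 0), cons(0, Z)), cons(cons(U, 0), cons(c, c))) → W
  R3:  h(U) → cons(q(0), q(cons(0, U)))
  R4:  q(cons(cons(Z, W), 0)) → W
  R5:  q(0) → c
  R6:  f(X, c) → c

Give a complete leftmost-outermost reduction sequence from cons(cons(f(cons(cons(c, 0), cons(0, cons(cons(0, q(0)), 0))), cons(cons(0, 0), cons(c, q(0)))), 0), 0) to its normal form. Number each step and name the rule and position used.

cons(cons(c, 0), 0)

1. cons(cons(f(cons(cons(c, 0), cons(0, cons(cons(0, q(0)), 0))), cons(cons(0, 0), cons(c, q(0)))), 0), 0)  →  cons(cons(f(cons(cons(c, 0), cons(0, cons(cons(0, c), 0))), cons(cons(0, 0), cons(c, q(0)))), 0), 0)   [R5 at 1.1.1.2.2.1.2]
2. cons(cons(f(cons(cons(c, 0), cons(0, cons(cons(0, c), 0))), cons(cons(0, 0), cons(c, q(0)))), 0), 0)  →  cons(cons(f(cons(cons(c, 0), cons(0, cons(cons(0, c), 0))), cons(cons(0, 0), cons(c, c))), 0), 0)   [R5 at 1.1.2.2.2]
3. cons(cons(f(cons(cons(c, 0), cons(0, cons(cons(0, c), 0))), cons(cons(0, 0), cons(c, c))), 0), 0)  →  cons(cons(c, 0), 0)   [R2 at 1.1]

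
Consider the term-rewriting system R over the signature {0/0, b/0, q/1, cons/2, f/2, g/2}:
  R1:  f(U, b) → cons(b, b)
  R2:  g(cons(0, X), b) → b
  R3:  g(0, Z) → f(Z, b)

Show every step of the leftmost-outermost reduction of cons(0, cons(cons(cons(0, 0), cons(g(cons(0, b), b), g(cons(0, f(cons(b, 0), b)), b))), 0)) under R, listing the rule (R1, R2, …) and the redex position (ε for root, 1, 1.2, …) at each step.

cons(0, cons(cons(cons(0, 0), cons(b, b)), 0))

1. cons(0, cons(cons(cons(0, 0), cons(g(cons(0, b), b), g(cons(0, f(cons(b, 0), b)), b))), 0))  →  cons(0, cons(cons(cons(0, 0), cons(b, g(cons(0, f(cons(b, 0), b)), b))), 0))   [R2 at 2.1.2.1]
2. cons(0, cons(cons(cons(0, 0), cons(b, g(cons(0, f(cons(b, 0), b)), b))), 0))  →  cons(0, cons(cons(cons(0, 0), cons(b, b)), 0))   [R2 at 2.1.2.2]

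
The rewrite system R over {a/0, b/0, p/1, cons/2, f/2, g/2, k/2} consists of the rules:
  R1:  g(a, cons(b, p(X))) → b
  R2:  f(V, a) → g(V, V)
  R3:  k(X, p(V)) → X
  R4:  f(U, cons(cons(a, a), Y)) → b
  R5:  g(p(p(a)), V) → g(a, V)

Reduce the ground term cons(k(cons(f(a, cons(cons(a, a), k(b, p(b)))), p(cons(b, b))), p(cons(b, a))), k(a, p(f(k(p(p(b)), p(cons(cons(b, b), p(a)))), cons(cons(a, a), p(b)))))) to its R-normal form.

cons(cons(b, p(cons(b, b))), a)

1. cons(k(cons(f(a, cons(cons(a, a), k(b, p(b)))), p(cons(b, b))), p(cons(b, a))), k(a, p(f(k(p(p(b)), p(cons(cons(b, b), p(a)))), cons(cons(a, a), p(b))))))  →  cons(cons(f(a, cons(cons(a, a), k(b, p(b)))), p(cons(b, b))), k(a, p(f(k(p(p(b)), p(cons(cons(b, b), p(a)))), cons(cons(a, a), p(b))))))   [R3 at 1]
2. cons(cons(f(a, cons(cons(a, a), k(b, p(b)))), p(cons(b, b))), k(a, p(f(k(p(p(b)), p(cons(cons(b, b), p(a)))), cons(cons(a, a), p(b))))))  →  cons(cons(b, p(cons(b, b))), k(a, p(f(k(p(p(b)), p(cons(cons(b, b), p(a)))), cons(cons(a, a), p(b))))))   [R4 at 1.1]
3. cons(cons(b, p(cons(b, b))), k(a, p(f(k(p(p(b)), p(cons(cons(b, b), p(a)))), cons(cons(a, a), p(b))))))  →  cons(cons(b, p(cons(b, b))), a)   [R3 at 2]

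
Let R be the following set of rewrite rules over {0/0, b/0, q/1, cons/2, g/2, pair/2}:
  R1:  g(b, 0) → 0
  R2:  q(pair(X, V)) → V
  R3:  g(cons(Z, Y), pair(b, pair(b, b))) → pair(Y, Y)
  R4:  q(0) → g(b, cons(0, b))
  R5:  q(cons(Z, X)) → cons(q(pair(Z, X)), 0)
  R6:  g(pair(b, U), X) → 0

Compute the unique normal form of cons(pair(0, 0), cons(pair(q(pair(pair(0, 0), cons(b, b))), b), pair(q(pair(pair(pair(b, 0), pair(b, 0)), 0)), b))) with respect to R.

1. cons(pair(0, 0), cons(pair(q(pair(pair(0, 0), cons(b, b))), b), pair(q(pair(pair(pair(b, 0), pair(b, 0)), 0)), b)))  →  cons(pair(0, 0), cons(pair(cons(b, b), b), pair(q(pair(pair(pair(b, 0), pair(b, 0)), 0)), b)))   [R2 at 2.1.1]
2. cons(pair(0, 0), cons(pair(cons(b, b), b), pair(q(pair(pair(pair(b, 0), pair(b, 0)), 0)), b)))  →  cons(pair(0, 0), cons(pair(cons(b, b), b), pair(0, b)))   [R2 at 2.2.1]

cons(pair(0, 0), cons(pair(cons(b, b), b), pair(0, b)))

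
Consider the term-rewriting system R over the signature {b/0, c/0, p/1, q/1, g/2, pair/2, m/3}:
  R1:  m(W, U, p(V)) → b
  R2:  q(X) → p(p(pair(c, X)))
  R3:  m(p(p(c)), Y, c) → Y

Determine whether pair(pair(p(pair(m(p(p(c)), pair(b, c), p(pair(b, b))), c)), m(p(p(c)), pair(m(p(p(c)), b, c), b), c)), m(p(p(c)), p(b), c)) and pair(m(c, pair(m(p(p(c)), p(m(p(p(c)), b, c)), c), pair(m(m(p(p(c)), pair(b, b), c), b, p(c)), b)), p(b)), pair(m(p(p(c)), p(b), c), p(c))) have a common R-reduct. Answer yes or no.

Reduce t₁ = pair(pair(p(pair(m(p(p(c)), pair(b, c), p(pair(b, b))), c)), m(p(p(c)), pair(m(p(p(c)), b, c), b), c)), m(p(p(c)), p(b), c)):
1. pair(pair(p(pair(m(p(p(c)), pair(b, c), p(pair(b, b))), c)), m(p(p(c)), pair(m(p(p(c)), b, c), b), c)), m(p(p(c)), p(b), c))  →  pair(pair(p(pair(b, c)), m(p(p(c)), pair(m(p(p(c)), b, c), b), c)), m(p(p(c)), p(b), c))   [R1 at 1.1.1.1]
2. pair(pair(p(pair(b, c)), m(p(p(c)), pair(m(p(p(c)), b, c), b), c)), m(p(p(c)), p(b), c))  →  pair(pair(p(pair(b, c)), pair(m(p(p(c)), b, c), b)), m(p(p(c)), p(b), c))   [R3 at 1.2]
3. pair(pair(p(pair(b, c)), pair(m(p(p(c)), b, c), b)), m(p(p(c)), p(b), c))  →  pair(pair(p(pair(b, c)), pair(b, b)), m(p(p(c)), p(b), c))   [R3 at 1.2.1]
4. pair(pair(p(pair(b, c)), pair(b, b)), m(p(p(c)), p(b), c))  →  pair(pair(p(pair(b, c)), pair(b, b)), p(b))   [R3 at 2]

Reduce t₂ = pair(m(c, pair(m(p(p(c)), p(m(p(p(c)), b, c)), c), pair(m(m(p(p(c)), pair(b, b), c), b, p(c)), b)), p(b)), pair(m(p(p(c)), p(b), c), p(c))):
1. pair(m(c, pair(m(p(p(c)), p(m(p(p(c)), b, c)), c), pair(m(m(p(p(c)), pair(b, b), c), b, p(c)), b)), p(b)), pair(m(p(p(c)), p(b), c), p(c)))  →  pair(b, pair(m(p(p(c)), p(b), c), p(c)))   [R1 at 1]
2. pair(b, pair(m(p(p(c)), p(b), c), p(c)))  →  pair(b, pair(p(b), p(c)))   [R3 at 2.1]

no — NF(t₁) = pair(pair(p(pair(b, c)), pair(b, b)), p(b)), NF(t₂) = pair(b, pair(p(b), p(c)))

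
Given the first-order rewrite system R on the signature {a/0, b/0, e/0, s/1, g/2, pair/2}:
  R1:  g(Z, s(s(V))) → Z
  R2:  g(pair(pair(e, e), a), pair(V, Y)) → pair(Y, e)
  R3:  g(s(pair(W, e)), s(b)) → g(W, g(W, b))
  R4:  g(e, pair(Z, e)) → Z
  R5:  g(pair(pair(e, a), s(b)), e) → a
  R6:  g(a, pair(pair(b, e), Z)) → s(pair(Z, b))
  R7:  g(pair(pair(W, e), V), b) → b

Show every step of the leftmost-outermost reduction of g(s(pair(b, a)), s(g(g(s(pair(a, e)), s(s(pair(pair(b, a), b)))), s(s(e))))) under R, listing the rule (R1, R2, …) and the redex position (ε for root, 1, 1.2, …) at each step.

1. g(s(pair(b, a)), s(g(g(s(pair(a, e)), s(s(pair(pair(b, a), b)))), s(s(e)))))  →  g(s(pair(b, a)), s(g(s(pair(a, e)), s(s(pair(pair(b, a), b))))))   [R1 at 2.1]
2. g(s(pair(b, a)), s(g(s(pair(a, e)), s(s(pair(pair(b, a), b))))))  →  g(s(pair(b, a)), s(s(pair(a, e))))   [R1 at 2.1]
3. g(s(pair(b, a)), s(s(pair(a, e))))  →  s(pair(b, a))   [R1 at ε]

s(pair(b, a))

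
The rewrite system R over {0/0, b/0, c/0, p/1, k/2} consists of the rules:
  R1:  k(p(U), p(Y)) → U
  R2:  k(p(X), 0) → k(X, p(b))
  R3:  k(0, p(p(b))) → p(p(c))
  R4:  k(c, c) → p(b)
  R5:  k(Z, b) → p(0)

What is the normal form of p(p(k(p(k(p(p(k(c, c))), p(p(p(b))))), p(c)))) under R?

p(p(p(p(b))))

1. p(p(k(p(k(p(p(k(c, c))), p(p(p(b))))), p(c))))  →  p(p(k(p(p(k(c, c))), p(p(p(b))))))   [R1 at 1.1]
2. p(p(k(p(p(k(c, c))), p(p(p(b))))))  →  p(p(p(k(c, c))))   [R1 at 1.1]
3. p(p(p(k(c, c))))  →  p(p(p(p(b))))   [R4 at 1.1.1]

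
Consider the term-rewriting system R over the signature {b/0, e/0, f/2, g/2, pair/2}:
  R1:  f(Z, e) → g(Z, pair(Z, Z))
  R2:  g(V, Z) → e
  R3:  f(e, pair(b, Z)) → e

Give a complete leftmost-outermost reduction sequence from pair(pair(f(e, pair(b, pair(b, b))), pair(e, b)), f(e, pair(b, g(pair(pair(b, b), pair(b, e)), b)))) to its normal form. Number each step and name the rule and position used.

1. pair(pair(f(e, pair(b, pair(b, b))), pair(e, b)), f(e, pair(b, g(pair(pair(b, b), pair(b, e)), b))))  →  pair(pair(e, pair(e, b)), f(e, pair(b, g(pair(pair(b, b), pair(b, e)), b))))   [R3 at 1.1]
2. pair(pair(e, pair(e, b)), f(e, pair(b, g(pair(pair(b, b), pair(b, e)), b))))  →  pair(pair(e, pair(e, b)), e)   [R3 at 2]

pair(pair(e, pair(e, b)), e)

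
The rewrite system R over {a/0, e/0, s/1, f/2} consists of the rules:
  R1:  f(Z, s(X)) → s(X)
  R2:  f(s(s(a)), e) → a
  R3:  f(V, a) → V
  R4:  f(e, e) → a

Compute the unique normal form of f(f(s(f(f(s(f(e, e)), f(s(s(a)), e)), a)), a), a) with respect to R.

s(s(a))

1. f(f(s(f(f(s(f(e, e)), f(s(s(a)), e)), a)), a), a)  →  f(s(f(f(s(f(e, e)), f(s(s(a)), e)), a)), a)   [R3 at ε]
2. f(s(f(f(s(f(e, e)), f(s(s(a)), e)), a)), a)  →  s(f(f(s(f(e, e)), f(s(s(a)), e)), a))   [R3 at ε]
3. s(f(f(s(f(e, e)), f(s(s(a)), e)), a))  →  s(f(s(f(e, e)), f(s(s(a)), e)))   [R3 at 1]
4. s(f(s(f(e, e)), f(s(s(a)), e)))  →  s(f(s(a), f(s(s(a)), e)))   [R4 at 1.1.1]
5. s(f(s(a), f(s(s(a)), e)))  →  s(f(s(a), a))   [R2 at 1.2]
6. s(f(s(a), a))  →  s(s(a))   [R3 at 1]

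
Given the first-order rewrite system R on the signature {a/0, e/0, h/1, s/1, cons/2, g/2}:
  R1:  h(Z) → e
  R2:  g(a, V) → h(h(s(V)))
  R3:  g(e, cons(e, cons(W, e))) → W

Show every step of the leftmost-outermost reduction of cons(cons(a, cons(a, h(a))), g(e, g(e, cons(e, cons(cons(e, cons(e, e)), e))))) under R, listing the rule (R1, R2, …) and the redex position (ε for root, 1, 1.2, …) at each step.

1. cons(cons(a, cons(a, h(a))), g(e, g(e, cons(e, cons(cons(e, cons(e, e)), e)))))  →  cons(cons(a, cons(a, e)), g(e, g(e, cons(e, cons(cons(e, cons(e, e)), e)))))   [R1 at 1.2.2]
2. cons(cons(a, cons(a, e)), g(e, g(e, cons(e, cons(cons(e, cons(e, e)), e)))))  →  cons(cons(a, cons(a, e)), g(e, cons(e, cons(e, e))))   [R3 at 2.2]
3. cons(cons(a, cons(a, e)), g(e, cons(e, cons(e, e))))  →  cons(cons(a, cons(a, e)), e)   [R3 at 2]

cons(cons(a, cons(a, e)), e)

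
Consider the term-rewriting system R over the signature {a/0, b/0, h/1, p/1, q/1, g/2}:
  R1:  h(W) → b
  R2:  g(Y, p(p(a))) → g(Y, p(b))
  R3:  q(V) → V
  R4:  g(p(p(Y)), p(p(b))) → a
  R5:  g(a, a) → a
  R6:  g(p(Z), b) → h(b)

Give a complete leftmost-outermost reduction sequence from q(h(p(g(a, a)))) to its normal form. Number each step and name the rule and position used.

1. q(h(p(g(a, a))))  →  h(p(g(a, a)))   [R3 at ε]
2. h(p(g(a, a)))  →  b   [R1 at ε]

b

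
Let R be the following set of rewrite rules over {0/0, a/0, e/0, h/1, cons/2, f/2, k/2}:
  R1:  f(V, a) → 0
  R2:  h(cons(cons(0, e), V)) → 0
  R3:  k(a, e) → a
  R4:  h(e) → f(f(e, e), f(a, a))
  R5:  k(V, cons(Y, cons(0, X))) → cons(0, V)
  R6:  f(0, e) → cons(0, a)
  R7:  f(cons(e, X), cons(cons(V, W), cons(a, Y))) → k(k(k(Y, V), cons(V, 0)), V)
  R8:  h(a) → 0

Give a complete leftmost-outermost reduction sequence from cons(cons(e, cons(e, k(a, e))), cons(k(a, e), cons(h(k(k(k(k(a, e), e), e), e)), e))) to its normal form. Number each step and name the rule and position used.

1. cons(cons(e, cons(e, k(a, e))), cons(k(a, e), cons(h(k(k(k(k(a, e), e), e), e)), e)))  →  cons(cons(e, cons(e, a)), cons(k(a, e), cons(h(k(k(k(k(a, e), e), e), e)), e)))   [R3 at 1.2.2]
2. cons(cons(e, cons(e, a)), cons(k(a, e), cons(h(k(k(k(k(a, e), e), e), e)), e)))  →  cons(cons(e, cons(e, a)), cons(a, cons(h(k(k(k(k(a, e), e), e), e)), e)))   [R3 at 2.1]
3. cons(cons(e, cons(e, a)), cons(a, cons(h(k(k(k(k(a, e), e), e), e)), e)))  →  cons(cons(e, cons(e, a)), cons(a, cons(h(k(k(k(a, e), e), e)), e)))   [R3 at 2.2.1.1.1.1.1]
4. cons(cons(e, cons(e, a)), cons(a, cons(h(k(k(k(a, e), e), e)), e)))  →  cons(cons(e, cons(e, a)), cons(a, cons(h(k(k(a, e), e)), e)))   [R3 at 2.2.1.1.1.1]
5. cons(cons(e, cons(e, a)), cons(a, cons(h(k(k(a, e), e)), e)))  →  cons(cons(e, cons(e, a)), cons(a, cons(h(k(a, e)), e)))   [R3 at 2.2.1.1.1]
6. cons(cons(e, cons(e, a)), cons(a, cons(h(k(a, e)), e)))  →  cons(cons(e, cons(e, a)), cons(a, cons(h(a), e)))   [R3 at 2.2.1.1]
7. cons(cons(e, cons(e, a)), cons(a, cons(h(a), e)))  →  cons(cons(e, cons(e, a)), cons(a, cons(0, e)))   [R8 at 2.2.1]

cons(cons(e, cons(e, a)), cons(a, cons(0, e)))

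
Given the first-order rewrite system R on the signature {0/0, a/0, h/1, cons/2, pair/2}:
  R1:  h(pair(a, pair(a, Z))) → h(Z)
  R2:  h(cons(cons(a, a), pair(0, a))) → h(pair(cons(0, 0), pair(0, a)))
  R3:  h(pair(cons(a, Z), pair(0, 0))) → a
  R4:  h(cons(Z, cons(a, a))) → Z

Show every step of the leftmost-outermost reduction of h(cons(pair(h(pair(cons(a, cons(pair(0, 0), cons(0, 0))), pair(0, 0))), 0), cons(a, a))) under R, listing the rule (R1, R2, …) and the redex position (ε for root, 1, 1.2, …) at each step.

1. h(cons(pair(h(pair(cons(a, cons(pair(0, 0), cons(0, 0))), pair(0, 0))), 0), cons(a, a)))  →  pair(h(pair(cons(a, cons(pair(0, 0), cons(0, 0))), pair(0, 0))), 0)   [R4 at ε]
2. pair(h(pair(cons(a, cons(pair(0, 0), cons(0, 0))), pair(0, 0))), 0)  →  pair(a, 0)   [R3 at 1]

pair(a, 0)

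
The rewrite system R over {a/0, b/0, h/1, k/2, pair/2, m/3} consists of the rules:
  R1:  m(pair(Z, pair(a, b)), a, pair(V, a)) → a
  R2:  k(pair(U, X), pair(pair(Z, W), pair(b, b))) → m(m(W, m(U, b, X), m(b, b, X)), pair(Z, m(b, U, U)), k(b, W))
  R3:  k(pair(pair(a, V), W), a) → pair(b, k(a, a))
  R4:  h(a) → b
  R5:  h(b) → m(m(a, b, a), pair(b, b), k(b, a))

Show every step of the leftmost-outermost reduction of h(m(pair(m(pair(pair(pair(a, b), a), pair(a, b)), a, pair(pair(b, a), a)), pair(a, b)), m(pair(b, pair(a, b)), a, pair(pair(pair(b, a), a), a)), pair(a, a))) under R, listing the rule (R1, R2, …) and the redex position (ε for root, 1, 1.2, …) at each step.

b

1. h(m(pair(m(pair(pair(pair(a, b), a), pair(a, b)), a, pair(pair(b, a), a)), pair(a, b)), m(pair(b, pair(a, b)), a, pair(pair(pair(b, a), a), a)), pair(a, a)))  →  h(m(pair(a, pair(a, b)), m(pair(b, pair(a, b)), a, pair(pair(pair(b, a), a), a)), pair(a, a)))   [R1 at 1.1.1]
2. h(m(pair(a, pair(a, b)), m(pair(b, pair(a, b)), a, pair(pair(pair(b, a), a), a)), pair(a, a)))  →  h(m(pair(a, pair(a, b)), a, pair(a, a)))   [R1 at 1.2]
3. h(m(pair(a, pair(a, b)), a, pair(a, a)))  →  h(a)   [R1 at 1]
4. h(a)  →  b   [R4 at ε]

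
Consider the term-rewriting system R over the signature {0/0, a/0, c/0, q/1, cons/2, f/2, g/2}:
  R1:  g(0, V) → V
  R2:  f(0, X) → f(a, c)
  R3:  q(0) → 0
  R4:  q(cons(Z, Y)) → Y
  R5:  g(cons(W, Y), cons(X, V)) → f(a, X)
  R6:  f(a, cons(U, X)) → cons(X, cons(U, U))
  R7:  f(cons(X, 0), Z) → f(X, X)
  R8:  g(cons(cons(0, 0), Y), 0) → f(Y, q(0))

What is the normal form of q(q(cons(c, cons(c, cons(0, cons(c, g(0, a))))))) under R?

1. q(q(cons(c, cons(c, cons(0, cons(c, g(0, a)))))))  →  q(cons(c, cons(0, cons(c, g(0, a)))))   [R4 at 1]
2. q(cons(c, cons(0, cons(c, g(0, a)))))  →  cons(0, cons(c, g(0, a)))   [R4 at ε]
3. cons(0, cons(c, g(0, a)))  →  cons(0, cons(c, a))   [R1 at 2.2]

cons(0, cons(c, a))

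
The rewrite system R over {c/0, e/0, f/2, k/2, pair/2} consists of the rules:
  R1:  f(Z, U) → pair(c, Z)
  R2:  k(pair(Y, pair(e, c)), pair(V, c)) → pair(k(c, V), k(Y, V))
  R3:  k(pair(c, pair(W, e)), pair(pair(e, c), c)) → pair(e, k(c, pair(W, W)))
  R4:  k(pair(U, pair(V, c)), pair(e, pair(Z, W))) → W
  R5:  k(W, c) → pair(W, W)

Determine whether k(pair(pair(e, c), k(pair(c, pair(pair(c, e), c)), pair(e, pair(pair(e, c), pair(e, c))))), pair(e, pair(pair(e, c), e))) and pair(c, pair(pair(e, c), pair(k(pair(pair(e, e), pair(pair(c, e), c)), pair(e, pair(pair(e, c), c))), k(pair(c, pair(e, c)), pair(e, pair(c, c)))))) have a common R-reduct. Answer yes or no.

no — NF(t₁) = e, NF(t₂) = pair(c, pair(pair(e, c), pair(c, c)))

Reduce t₁ = k(pair(pair(e, c), k(pair(c, pair(pair(c, e), c)), pair(e, pair(pair(e, c), pair(e, c))))), pair(e, pair(pair(e, c), e))):
1. k(pair(pair(e, c), k(pair(c, pair(pair(c, e), c)), pair(e, pair(pair(e, c), pair(e, c))))), pair(e, pair(pair(e, c), e)))  →  k(pair(pair(e, c), pair(e, c)), pair(e, pair(pair(e, c), e)))   [R4 at 1.2]
2. k(pair(pair(e, c), pair(e, c)), pair(e, pair(pair(e, c), e)))  →  e   [R4 at ε]

Reduce t₂ = pair(c, pair(pair(e, c), pair(k(pair(pair(e, e), pair(pair(c, e), c)), pair(e, pair(pair(e, c), c))), k(pair(c, pair(e, c)), pair(e, pair(c, c)))))):
1. pair(c, pair(pair(e, c), pair(k(pair(pair(e, e), pair(pair(c, e), c)), pair(e, pair(pair(e, c), c))), k(pair(c, pair(e, c)), pair(e, pair(c, c))))))  →  pair(c, pair(pair(e, c), pair(c, k(pair(c, pair(e, c)), pair(e, pair(c, c))))))   [R4 at 2.2.1]
2. pair(c, pair(pair(e, c), pair(c, k(pair(c, pair(e, c)), pair(e, pair(c, c))))))  →  pair(c, pair(pair(e, c), pair(c, c)))   [R4 at 2.2.2]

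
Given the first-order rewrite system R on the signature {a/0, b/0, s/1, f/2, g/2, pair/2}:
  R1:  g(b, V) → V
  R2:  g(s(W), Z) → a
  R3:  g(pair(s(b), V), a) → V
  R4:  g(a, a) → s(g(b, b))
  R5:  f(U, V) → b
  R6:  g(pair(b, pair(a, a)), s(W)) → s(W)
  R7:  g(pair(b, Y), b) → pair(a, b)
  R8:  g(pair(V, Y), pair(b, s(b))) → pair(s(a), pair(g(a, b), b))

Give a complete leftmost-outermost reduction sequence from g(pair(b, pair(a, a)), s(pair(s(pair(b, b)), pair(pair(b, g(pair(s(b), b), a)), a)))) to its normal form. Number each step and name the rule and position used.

s(pair(s(pair(b, b)), pair(pair(b, b), a)))

1. g(pair(b, pair(a, a)), s(pair(s(pair(b, b)), pair(pair(b, g(pair(s(b), b), a)), a))))  →  s(pair(s(pair(b, b)), pair(pair(b, g(pair(s(b), b), a)), a)))   [R6 at ε]
2. s(pair(s(pair(b, b)), pair(pair(b, g(pair(s(b), b), a)), a)))  →  s(pair(s(pair(b, b)), pair(pair(b, b), a)))   [R3 at 1.2.1.2]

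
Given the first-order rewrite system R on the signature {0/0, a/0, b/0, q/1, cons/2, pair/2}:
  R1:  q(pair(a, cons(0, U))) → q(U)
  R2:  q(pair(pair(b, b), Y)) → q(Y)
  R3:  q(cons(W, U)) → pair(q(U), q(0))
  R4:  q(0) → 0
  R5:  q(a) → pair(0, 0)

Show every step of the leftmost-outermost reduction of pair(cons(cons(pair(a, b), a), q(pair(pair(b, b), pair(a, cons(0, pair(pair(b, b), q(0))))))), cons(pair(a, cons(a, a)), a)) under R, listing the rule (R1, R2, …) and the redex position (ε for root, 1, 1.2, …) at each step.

pair(cons(cons(pair(a, b), a), 0), cons(pair(a, cons(a, a)), a))

1. pair(cons(cons(pair(a, b), a), q(pair(pair(b, b), pair(a, cons(0, pair(pair(b, b), q(0))))))), cons(pair(a, cons(a, a)), a))  →  pair(cons(cons(pair(a, b), a), q(pair(a, cons(0, pair(pair(b, b), q(0)))))), cons(pair(a, cons(a, a)), a))   [R2 at 1.2]
2. pair(cons(cons(pair(a, b), a), q(pair(a, cons(0, pair(pair(b, b), q(0)))))), cons(pair(a, cons(a, a)), a))  →  pair(cons(cons(pair(a, b), a), q(pair(pair(b, b), q(0)))), cons(pair(a, cons(a, a)), a))   [R1 at 1.2]
3. pair(cons(cons(pair(a, b), a), q(pair(pair(b, b), q(0)))), cons(pair(a, cons(a, a)), a))  →  pair(cons(cons(pair(a, b), a), q(q(0))), cons(pair(a, cons(a, a)), a))   [R2 at 1.2]
4. pair(cons(cons(pair(a, b), a), q(q(0))), cons(pair(a, cons(a, a)), a))  →  pair(cons(cons(pair(a, b), a), q(0)), cons(pair(a, cons(a, a)), a))   [R4 at 1.2.1]
5. pair(cons(cons(pair(a, b), a), q(0)), cons(pair(a, cons(a, a)), a))  →  pair(cons(cons(pair(a, b), a), 0), cons(pair(a, cons(a, a)), a))   [R4 at 1.2]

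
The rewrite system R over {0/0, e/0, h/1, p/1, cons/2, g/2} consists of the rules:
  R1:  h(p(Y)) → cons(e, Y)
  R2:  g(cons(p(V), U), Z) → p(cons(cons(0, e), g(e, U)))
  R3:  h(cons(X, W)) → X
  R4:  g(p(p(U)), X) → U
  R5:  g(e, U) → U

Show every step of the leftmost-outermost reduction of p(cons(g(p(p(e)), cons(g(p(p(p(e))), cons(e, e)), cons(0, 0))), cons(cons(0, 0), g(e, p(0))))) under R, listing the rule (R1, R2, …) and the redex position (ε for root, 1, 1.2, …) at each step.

p(cons(e, cons(cons(0, 0), p(0))))

1. p(cons(g(p(p(e)), cons(g(p(p(p(e))), cons(e, e)), cons(0, 0))), cons(cons(0, 0), g(e, p(0)))))  →  p(cons(e, cons(cons(0, 0), g(e, p(0)))))   [R4 at 1.1]
2. p(cons(e, cons(cons(0, 0), g(e, p(0)))))  →  p(cons(e, cons(cons(0, 0), p(0))))   [R5 at 1.2.2]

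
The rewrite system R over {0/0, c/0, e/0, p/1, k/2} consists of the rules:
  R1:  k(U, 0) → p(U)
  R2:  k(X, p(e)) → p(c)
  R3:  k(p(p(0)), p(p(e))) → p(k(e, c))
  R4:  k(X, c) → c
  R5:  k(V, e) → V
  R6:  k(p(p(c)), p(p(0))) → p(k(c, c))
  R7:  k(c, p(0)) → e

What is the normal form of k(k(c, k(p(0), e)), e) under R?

1. k(k(c, k(p(0), e)), e)  →  k(c, k(p(0), e))   [R5 at ε]
2. k(c, k(p(0), e))  →  k(c, p(0))   [R5 at 2]
3. k(c, p(0))  →  e   [R7 at ε]

e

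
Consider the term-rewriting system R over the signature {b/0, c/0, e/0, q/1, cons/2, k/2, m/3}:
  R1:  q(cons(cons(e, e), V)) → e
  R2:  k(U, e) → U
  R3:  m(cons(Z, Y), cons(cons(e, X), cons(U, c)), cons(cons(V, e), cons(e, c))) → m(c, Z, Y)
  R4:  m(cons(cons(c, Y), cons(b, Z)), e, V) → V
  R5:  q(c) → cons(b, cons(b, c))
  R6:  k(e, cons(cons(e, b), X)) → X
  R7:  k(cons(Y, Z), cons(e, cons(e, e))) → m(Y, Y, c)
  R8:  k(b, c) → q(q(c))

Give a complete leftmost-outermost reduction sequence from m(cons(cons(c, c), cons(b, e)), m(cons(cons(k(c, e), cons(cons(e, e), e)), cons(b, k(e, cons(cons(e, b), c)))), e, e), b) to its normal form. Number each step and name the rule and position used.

b

1. m(cons(cons(c, c), cons(b, e)), m(cons(cons(k(c, e), cons(cons(e, e), e)), cons(b, k(e, cons(cons(e, b), c)))), e, e), b)  →  m(cons(cons(c, c), cons(b, e)), m(cons(cons(c, cons(cons(e, e), e)), cons(b, k(e, cons(cons(e, b), c)))), e, e), b)   [R2 at 2.1.1.1]
2. m(cons(cons(c, c), cons(b, e)), m(cons(cons(c, cons(cons(e, e), e)), cons(b, k(e, cons(cons(e, b), c)))), e, e), b)  →  m(cons(cons(c, c), cons(b, e)), e, b)   [R4 at 2]
3. m(cons(cons(c, c), cons(b, e)), e, b)  →  b   [R4 at ε]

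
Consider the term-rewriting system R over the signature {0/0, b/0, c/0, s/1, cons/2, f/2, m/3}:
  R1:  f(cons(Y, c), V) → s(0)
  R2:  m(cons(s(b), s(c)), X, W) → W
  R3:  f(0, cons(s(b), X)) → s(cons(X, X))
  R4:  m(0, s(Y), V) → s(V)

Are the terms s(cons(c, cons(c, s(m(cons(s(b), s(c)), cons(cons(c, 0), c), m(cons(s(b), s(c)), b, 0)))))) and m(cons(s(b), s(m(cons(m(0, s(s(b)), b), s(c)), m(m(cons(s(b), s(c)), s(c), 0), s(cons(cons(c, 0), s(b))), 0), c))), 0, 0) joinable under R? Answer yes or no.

Reduce t₁ = s(cons(c, cons(c, s(m(cons(s(b), s(c)), cons(cons(c, 0), c), m(cons(s(b), s(c)), b, 0)))))):
1. s(cons(c, cons(c, s(m(cons(s(b), s(c)), cons(cons(c, 0), c), m(cons(s(b), s(c)), b, 0))))))  →  s(cons(c, cons(c, s(m(cons(s(b), s(c)), b, 0)))))   [R2 at 1.2.2.1]
2. s(cons(c, cons(c, s(m(cons(s(b), s(c)), b, 0)))))  →  s(cons(c, cons(c, s(0))))   [R2 at 1.2.2.1]

Reduce t₂ = m(cons(s(b), s(m(cons(m(0, s(s(b)), b), s(c)), m(m(cons(s(b), s(c)), s(c), 0), s(cons(cons(c, 0), s(b))), 0), c))), 0, 0):
1. m(cons(s(b), s(m(cons(m(0, s(s(b)), b), s(c)), m(m(cons(s(b), s(c)), s(c), 0), s(cons(cons(c, 0), s(b))), 0), c))), 0, 0)  →  m(cons(s(b), s(m(cons(s(b), s(c)), m(m(cons(s(b), s(c)), s(c), 0), s(cons(cons(c, 0), s(b))), 0), c))), 0, 0)   [R4 at 1.2.1.1.1]
2. m(cons(s(b), s(m(cons(s(b), s(c)), m(m(cons(s(b), s(c)), s(c), 0), s(cons(cons(c, 0), s(b))), 0), c))), 0, 0)  →  m(cons(s(b), s(c)), 0, 0)   [R2 at 1.2.1]
3. m(cons(s(b), s(c)), 0, 0)  →  0   [R2 at ε]

no — NF(t₁) = s(cons(c, cons(c, s(0)))), NF(t₂) = 0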